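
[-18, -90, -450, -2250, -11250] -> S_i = -18*5^i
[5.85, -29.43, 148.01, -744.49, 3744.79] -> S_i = 5.85*(-5.03)^i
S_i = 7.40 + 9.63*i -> [7.4, 17.03, 26.66, 36.29, 45.92]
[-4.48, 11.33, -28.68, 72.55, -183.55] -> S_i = -4.48*(-2.53)^i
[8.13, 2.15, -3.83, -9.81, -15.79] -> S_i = 8.13 + -5.98*i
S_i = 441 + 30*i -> [441, 471, 501, 531, 561]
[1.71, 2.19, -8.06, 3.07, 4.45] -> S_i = Random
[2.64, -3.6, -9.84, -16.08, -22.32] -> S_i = 2.64 + -6.24*i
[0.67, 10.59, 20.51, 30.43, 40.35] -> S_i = 0.67 + 9.92*i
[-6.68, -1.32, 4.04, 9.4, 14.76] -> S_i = -6.68 + 5.36*i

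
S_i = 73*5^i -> [73, 365, 1825, 9125, 45625]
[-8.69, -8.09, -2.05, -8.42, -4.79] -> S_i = Random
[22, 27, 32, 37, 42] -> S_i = 22 + 5*i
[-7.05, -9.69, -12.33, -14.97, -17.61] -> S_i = -7.05 + -2.64*i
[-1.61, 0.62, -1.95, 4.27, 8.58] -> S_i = Random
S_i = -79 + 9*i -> [-79, -70, -61, -52, -43]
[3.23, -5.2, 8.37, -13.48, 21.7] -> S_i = 3.23*(-1.61)^i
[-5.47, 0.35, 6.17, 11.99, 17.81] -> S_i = -5.47 + 5.82*i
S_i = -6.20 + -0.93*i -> [-6.2, -7.13, -8.06, -8.99, -9.92]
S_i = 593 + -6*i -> [593, 587, 581, 575, 569]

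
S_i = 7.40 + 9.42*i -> [7.4, 16.82, 26.24, 35.66, 45.08]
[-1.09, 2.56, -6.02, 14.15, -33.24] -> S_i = -1.09*(-2.35)^i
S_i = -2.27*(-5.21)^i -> [-2.27, 11.83, -61.62, 321.03, -1672.54]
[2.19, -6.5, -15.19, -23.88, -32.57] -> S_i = 2.19 + -8.69*i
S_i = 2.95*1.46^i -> [2.95, 4.31, 6.29, 9.18, 13.4]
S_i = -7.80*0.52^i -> [-7.8, -4.06, -2.11, -1.1, -0.57]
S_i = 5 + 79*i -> [5, 84, 163, 242, 321]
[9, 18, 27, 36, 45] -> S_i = 9 + 9*i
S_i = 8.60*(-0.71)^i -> [8.6, -6.11, 4.34, -3.08, 2.19]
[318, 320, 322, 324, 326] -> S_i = 318 + 2*i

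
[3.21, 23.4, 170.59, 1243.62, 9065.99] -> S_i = 3.21*7.29^i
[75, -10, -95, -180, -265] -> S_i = 75 + -85*i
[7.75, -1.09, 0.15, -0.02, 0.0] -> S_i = 7.75*(-0.14)^i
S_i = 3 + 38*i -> [3, 41, 79, 117, 155]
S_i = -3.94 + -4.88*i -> [-3.94, -8.82, -13.7, -18.58, -23.46]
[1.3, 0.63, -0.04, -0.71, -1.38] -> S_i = 1.30 + -0.67*i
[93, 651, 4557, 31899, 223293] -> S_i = 93*7^i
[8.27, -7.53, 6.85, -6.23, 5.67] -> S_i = 8.27*(-0.91)^i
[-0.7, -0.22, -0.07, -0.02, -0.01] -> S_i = -0.70*0.31^i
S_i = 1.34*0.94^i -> [1.34, 1.26, 1.18, 1.11, 1.05]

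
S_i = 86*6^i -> [86, 516, 3096, 18576, 111456]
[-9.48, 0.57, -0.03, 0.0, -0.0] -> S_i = -9.48*(-0.06)^i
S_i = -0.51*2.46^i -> [-0.51, -1.25, -3.09, -7.59, -18.68]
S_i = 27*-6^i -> [27, -162, 972, -5832, 34992]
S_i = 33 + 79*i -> [33, 112, 191, 270, 349]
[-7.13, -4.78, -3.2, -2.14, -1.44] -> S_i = -7.13*0.67^i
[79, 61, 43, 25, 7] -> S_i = 79 + -18*i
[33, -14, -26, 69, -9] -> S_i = Random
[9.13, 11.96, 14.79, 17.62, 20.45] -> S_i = 9.13 + 2.83*i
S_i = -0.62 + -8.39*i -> [-0.62, -9.01, -17.4, -25.79, -34.18]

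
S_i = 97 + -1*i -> [97, 96, 95, 94, 93]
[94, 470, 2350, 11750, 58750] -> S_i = 94*5^i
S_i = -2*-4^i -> [-2, 8, -32, 128, -512]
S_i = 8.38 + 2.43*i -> [8.38, 10.81, 13.24, 15.67, 18.1]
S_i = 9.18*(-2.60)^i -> [9.18, -23.87, 62.06, -161.35, 419.5]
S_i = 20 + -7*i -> [20, 13, 6, -1, -8]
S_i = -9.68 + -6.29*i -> [-9.68, -15.97, -22.26, -28.55, -34.84]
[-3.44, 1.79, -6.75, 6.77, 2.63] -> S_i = Random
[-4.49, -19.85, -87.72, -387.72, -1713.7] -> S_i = -4.49*4.42^i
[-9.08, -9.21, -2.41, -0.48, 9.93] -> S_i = Random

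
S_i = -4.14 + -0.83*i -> [-4.14, -4.97, -5.8, -6.63, -7.46]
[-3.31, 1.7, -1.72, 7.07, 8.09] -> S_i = Random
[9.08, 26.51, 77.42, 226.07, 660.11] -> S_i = 9.08*2.92^i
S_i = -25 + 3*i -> [-25, -22, -19, -16, -13]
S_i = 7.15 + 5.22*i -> [7.15, 12.37, 17.59, 22.81, 28.03]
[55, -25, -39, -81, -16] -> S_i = Random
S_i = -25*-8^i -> [-25, 200, -1600, 12800, -102400]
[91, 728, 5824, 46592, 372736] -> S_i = 91*8^i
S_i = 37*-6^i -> [37, -222, 1332, -7992, 47952]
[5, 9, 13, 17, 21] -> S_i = 5 + 4*i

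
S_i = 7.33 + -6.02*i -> [7.33, 1.31, -4.71, -10.73, -16.75]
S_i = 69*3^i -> [69, 207, 621, 1863, 5589]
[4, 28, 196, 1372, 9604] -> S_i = 4*7^i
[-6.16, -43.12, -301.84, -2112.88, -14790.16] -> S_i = -6.16*7.00^i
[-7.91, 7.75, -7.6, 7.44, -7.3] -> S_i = -7.91*(-0.98)^i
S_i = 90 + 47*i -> [90, 137, 184, 231, 278]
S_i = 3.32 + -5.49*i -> [3.32, -2.17, -7.66, -13.15, -18.64]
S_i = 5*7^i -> [5, 35, 245, 1715, 12005]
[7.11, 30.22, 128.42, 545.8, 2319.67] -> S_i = 7.11*4.25^i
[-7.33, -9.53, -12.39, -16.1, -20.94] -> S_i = -7.33*1.30^i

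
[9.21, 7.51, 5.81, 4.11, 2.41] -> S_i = 9.21 + -1.70*i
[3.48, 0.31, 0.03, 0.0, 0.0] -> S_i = 3.48*0.09^i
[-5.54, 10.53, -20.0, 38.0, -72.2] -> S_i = -5.54*(-1.90)^i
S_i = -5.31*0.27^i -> [-5.31, -1.43, -0.39, -0.1, -0.03]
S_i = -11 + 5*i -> [-11, -6, -1, 4, 9]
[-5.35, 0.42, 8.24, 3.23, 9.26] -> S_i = Random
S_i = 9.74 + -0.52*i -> [9.74, 9.22, 8.7, 8.18, 7.66]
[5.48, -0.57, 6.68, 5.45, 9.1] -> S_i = Random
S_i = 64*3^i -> [64, 192, 576, 1728, 5184]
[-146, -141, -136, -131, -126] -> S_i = -146 + 5*i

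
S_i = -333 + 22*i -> [-333, -311, -289, -267, -245]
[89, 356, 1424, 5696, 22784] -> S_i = 89*4^i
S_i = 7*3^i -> [7, 21, 63, 189, 567]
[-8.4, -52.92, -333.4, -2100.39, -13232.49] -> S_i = -8.40*6.30^i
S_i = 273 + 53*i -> [273, 326, 379, 432, 485]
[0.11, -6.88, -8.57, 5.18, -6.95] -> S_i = Random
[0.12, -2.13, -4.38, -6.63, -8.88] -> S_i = 0.12 + -2.25*i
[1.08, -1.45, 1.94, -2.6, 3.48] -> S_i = 1.08*(-1.34)^i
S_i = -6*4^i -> [-6, -24, -96, -384, -1536]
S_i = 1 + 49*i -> [1, 50, 99, 148, 197]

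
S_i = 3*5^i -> [3, 15, 75, 375, 1875]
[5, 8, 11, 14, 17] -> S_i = 5 + 3*i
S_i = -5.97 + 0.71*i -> [-5.97, -5.26, -4.55, -3.84, -3.13]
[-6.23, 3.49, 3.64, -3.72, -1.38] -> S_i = Random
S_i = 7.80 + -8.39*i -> [7.8, -0.59, -8.98, -17.37, -25.76]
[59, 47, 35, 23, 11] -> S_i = 59 + -12*i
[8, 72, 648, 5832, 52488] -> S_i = 8*9^i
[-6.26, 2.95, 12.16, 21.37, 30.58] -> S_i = -6.26 + 9.21*i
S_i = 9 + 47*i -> [9, 56, 103, 150, 197]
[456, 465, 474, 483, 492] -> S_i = 456 + 9*i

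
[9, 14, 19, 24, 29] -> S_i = 9 + 5*i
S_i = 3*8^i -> [3, 24, 192, 1536, 12288]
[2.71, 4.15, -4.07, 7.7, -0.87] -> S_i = Random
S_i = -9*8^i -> [-9, -72, -576, -4608, -36864]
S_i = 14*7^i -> [14, 98, 686, 4802, 33614]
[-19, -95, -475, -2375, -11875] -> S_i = -19*5^i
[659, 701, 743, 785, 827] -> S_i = 659 + 42*i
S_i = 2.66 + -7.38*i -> [2.66, -4.72, -12.1, -19.48, -26.86]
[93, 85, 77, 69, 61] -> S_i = 93 + -8*i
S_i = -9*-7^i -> [-9, 63, -441, 3087, -21609]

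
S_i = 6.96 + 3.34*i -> [6.96, 10.3, 13.64, 16.98, 20.32]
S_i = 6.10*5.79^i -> [6.1, 35.32, 204.5, 1184.04, 6855.58]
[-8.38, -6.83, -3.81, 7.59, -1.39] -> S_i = Random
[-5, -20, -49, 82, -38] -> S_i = Random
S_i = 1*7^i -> [1, 7, 49, 343, 2401]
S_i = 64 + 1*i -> [64, 65, 66, 67, 68]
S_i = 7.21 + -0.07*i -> [7.21, 7.14, 7.07, 7.0, 6.93]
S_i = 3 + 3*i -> [3, 6, 9, 12, 15]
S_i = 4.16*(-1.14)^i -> [4.16, -4.74, 5.41, -6.16, 7.03]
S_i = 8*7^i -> [8, 56, 392, 2744, 19208]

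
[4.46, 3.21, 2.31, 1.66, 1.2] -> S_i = 4.46*0.72^i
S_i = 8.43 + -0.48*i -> [8.43, 7.95, 7.47, 6.99, 6.51]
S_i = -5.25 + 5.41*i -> [-5.25, 0.16, 5.57, 10.98, 16.39]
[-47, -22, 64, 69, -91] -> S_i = Random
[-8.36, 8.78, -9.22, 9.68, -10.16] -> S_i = -8.36*(-1.05)^i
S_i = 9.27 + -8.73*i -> [9.27, 0.54, -8.19, -16.92, -25.65]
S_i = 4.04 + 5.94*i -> [4.04, 9.98, 15.92, 21.86, 27.8]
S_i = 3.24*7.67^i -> [3.24, 24.85, 190.61, 1461.95, 11213.12]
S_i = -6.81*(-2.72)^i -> [-6.81, 18.52, -50.38, 137.04, -372.75]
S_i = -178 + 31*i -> [-178, -147, -116, -85, -54]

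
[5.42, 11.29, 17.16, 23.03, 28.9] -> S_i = 5.42 + 5.87*i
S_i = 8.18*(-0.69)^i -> [8.18, -5.64, 3.89, -2.69, 1.85]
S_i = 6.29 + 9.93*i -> [6.29, 16.22, 26.15, 36.08, 46.01]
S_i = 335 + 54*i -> [335, 389, 443, 497, 551]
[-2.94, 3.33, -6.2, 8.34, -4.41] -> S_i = Random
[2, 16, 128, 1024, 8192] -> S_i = 2*8^i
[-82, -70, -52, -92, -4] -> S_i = Random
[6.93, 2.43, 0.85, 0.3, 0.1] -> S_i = 6.93*0.35^i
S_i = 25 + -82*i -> [25, -57, -139, -221, -303]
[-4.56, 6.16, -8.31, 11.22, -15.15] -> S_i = -4.56*(-1.35)^i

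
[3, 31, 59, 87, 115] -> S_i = 3 + 28*i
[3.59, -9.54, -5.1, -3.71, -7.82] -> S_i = Random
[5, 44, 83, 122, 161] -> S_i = 5 + 39*i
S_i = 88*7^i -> [88, 616, 4312, 30184, 211288]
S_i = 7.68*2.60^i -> [7.68, 19.97, 51.92, 134.98, 350.96]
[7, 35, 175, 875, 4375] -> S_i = 7*5^i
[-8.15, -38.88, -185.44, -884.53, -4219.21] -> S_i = -8.15*4.77^i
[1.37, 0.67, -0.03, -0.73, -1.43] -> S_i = 1.37 + -0.70*i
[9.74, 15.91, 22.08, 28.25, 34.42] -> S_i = 9.74 + 6.17*i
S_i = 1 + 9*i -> [1, 10, 19, 28, 37]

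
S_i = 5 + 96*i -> [5, 101, 197, 293, 389]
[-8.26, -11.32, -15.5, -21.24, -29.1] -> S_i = -8.26*1.37^i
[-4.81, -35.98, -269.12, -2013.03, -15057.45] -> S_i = -4.81*7.48^i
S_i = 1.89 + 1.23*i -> [1.89, 3.12, 4.35, 5.58, 6.81]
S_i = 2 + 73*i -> [2, 75, 148, 221, 294]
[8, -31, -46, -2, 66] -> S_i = Random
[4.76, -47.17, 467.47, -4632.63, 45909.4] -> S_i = 4.76*(-9.91)^i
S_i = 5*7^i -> [5, 35, 245, 1715, 12005]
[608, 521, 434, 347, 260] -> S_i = 608 + -87*i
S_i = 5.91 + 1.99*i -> [5.91, 7.9, 9.89, 11.88, 13.87]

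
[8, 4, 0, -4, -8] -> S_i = 8 + -4*i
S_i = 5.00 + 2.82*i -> [5.0, 7.82, 10.64, 13.46, 16.28]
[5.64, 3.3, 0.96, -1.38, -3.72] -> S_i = 5.64 + -2.34*i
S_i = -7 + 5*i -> [-7, -2, 3, 8, 13]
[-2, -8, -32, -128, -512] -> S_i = -2*4^i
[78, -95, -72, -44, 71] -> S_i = Random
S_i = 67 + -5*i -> [67, 62, 57, 52, 47]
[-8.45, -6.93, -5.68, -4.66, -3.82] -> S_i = -8.45*0.82^i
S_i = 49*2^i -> [49, 98, 196, 392, 784]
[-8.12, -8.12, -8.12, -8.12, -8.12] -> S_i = -8.12 + 0.00*i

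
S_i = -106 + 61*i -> [-106, -45, 16, 77, 138]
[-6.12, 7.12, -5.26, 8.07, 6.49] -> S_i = Random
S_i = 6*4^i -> [6, 24, 96, 384, 1536]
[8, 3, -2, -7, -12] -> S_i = 8 + -5*i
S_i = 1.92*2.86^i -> [1.92, 5.49, 15.7, 44.92, 128.46]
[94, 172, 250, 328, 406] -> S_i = 94 + 78*i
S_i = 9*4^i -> [9, 36, 144, 576, 2304]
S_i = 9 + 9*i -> [9, 18, 27, 36, 45]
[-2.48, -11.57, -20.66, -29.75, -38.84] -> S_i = -2.48 + -9.09*i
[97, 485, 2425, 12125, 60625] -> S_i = 97*5^i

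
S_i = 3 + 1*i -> [3, 4, 5, 6, 7]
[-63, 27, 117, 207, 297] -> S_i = -63 + 90*i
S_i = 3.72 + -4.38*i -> [3.72, -0.66, -5.04, -9.42, -13.8]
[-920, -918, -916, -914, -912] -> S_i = -920 + 2*i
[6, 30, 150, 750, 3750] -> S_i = 6*5^i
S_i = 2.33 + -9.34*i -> [2.33, -7.01, -16.35, -25.69, -35.03]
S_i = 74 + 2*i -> [74, 76, 78, 80, 82]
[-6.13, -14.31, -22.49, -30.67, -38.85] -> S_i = -6.13 + -8.18*i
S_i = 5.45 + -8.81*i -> [5.45, -3.36, -12.17, -20.98, -29.79]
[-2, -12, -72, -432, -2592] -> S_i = -2*6^i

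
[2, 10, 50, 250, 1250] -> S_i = 2*5^i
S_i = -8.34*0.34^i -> [-8.34, -2.84, -0.96, -0.33, -0.11]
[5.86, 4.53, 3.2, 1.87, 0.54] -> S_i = 5.86 + -1.33*i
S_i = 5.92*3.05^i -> [5.92, 18.06, 55.07, 167.97, 512.3]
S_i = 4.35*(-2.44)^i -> [4.35, -10.61, 25.9, -63.19, 154.19]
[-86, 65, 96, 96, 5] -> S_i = Random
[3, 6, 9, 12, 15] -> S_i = 3 + 3*i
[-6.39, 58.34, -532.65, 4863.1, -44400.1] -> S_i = -6.39*(-9.13)^i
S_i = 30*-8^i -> [30, -240, 1920, -15360, 122880]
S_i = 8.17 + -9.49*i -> [8.17, -1.32, -10.81, -20.3, -29.79]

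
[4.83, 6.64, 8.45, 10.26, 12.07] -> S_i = 4.83 + 1.81*i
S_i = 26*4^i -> [26, 104, 416, 1664, 6656]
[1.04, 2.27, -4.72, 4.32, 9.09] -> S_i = Random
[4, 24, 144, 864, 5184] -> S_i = 4*6^i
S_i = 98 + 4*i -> [98, 102, 106, 110, 114]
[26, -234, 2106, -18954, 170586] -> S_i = 26*-9^i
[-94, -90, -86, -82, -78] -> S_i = -94 + 4*i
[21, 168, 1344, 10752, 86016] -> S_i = 21*8^i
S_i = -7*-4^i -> [-7, 28, -112, 448, -1792]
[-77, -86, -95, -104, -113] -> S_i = -77 + -9*i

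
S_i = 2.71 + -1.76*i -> [2.71, 0.95, -0.81, -2.57, -4.33]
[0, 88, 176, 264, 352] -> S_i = 0 + 88*i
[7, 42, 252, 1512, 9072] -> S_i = 7*6^i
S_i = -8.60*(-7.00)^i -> [-8.6, 60.2, -421.4, 2949.8, -20648.6]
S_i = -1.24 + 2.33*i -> [-1.24, 1.09, 3.42, 5.75, 8.08]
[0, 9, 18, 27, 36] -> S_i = 0 + 9*i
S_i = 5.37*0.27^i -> [5.37, 1.45, 0.39, 0.11, 0.03]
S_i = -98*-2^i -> [-98, 196, -392, 784, -1568]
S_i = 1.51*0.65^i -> [1.51, 0.98, 0.64, 0.41, 0.27]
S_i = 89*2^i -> [89, 178, 356, 712, 1424]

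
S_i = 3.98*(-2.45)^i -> [3.98, -9.75, 23.89, -58.53, 143.4]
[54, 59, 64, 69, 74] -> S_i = 54 + 5*i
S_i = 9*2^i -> [9, 18, 36, 72, 144]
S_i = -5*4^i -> [-5, -20, -80, -320, -1280]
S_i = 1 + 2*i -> [1, 3, 5, 7, 9]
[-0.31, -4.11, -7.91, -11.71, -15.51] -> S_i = -0.31 + -3.80*i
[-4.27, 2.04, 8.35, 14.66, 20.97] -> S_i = -4.27 + 6.31*i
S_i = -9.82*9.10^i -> [-9.82, -89.36, -813.19, -7400.07, -67340.61]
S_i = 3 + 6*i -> [3, 9, 15, 21, 27]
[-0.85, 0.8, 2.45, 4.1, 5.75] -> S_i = -0.85 + 1.65*i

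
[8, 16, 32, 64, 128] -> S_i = 8*2^i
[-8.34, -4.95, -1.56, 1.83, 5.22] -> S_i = -8.34 + 3.39*i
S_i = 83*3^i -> [83, 249, 747, 2241, 6723]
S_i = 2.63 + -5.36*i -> [2.63, -2.73, -8.09, -13.45, -18.81]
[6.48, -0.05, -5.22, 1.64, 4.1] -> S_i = Random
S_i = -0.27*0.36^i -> [-0.27, -0.1, -0.03, -0.01, -0.0]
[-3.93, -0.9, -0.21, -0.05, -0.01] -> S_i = -3.93*0.23^i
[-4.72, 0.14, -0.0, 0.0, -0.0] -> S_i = -4.72*(-0.03)^i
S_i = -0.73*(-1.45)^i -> [-0.73, 1.06, -1.53, 2.23, -3.23]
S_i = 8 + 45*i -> [8, 53, 98, 143, 188]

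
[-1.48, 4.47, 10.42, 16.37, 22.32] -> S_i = -1.48 + 5.95*i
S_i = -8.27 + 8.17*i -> [-8.27, -0.1, 8.07, 16.24, 24.41]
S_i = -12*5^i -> [-12, -60, -300, -1500, -7500]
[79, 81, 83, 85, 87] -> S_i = 79 + 2*i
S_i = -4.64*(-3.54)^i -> [-4.64, 16.43, -58.15, 205.84, -728.67]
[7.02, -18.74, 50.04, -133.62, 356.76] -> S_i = 7.02*(-2.67)^i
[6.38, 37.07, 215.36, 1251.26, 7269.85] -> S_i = 6.38*5.81^i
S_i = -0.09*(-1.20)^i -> [-0.09, 0.11, -0.13, 0.16, -0.19]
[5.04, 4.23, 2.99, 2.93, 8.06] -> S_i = Random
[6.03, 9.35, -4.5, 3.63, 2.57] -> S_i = Random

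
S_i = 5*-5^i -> [5, -25, 125, -625, 3125]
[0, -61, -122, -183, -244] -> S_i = 0 + -61*i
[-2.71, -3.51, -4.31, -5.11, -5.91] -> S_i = -2.71 + -0.80*i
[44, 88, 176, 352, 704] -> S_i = 44*2^i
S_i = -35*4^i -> [-35, -140, -560, -2240, -8960]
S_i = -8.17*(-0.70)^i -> [-8.17, 5.72, -4.0, 2.8, -1.96]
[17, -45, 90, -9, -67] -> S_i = Random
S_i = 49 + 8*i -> [49, 57, 65, 73, 81]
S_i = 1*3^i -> [1, 3, 9, 27, 81]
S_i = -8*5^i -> [-8, -40, -200, -1000, -5000]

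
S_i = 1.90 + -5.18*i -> [1.9, -3.28, -8.46, -13.64, -18.82]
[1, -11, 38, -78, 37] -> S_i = Random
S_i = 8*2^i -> [8, 16, 32, 64, 128]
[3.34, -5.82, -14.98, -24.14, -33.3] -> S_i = 3.34 + -9.16*i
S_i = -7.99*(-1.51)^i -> [-7.99, 12.06, -18.22, 27.51, -41.54]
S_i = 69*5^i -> [69, 345, 1725, 8625, 43125]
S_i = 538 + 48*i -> [538, 586, 634, 682, 730]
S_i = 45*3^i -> [45, 135, 405, 1215, 3645]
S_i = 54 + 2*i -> [54, 56, 58, 60, 62]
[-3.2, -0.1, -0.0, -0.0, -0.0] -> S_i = -3.20*0.03^i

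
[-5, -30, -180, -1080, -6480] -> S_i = -5*6^i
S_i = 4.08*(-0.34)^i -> [4.08, -1.39, 0.47, -0.16, 0.05]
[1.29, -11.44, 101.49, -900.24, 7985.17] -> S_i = 1.29*(-8.87)^i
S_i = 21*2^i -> [21, 42, 84, 168, 336]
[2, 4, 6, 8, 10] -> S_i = 2 + 2*i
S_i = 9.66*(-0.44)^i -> [9.66, -4.25, 1.87, -0.82, 0.36]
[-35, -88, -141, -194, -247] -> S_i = -35 + -53*i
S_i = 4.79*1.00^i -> [4.79, 4.79, 4.79, 4.79, 4.79]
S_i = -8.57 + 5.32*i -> [-8.57, -3.25, 2.07, 7.39, 12.71]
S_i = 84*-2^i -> [84, -168, 336, -672, 1344]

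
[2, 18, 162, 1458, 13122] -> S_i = 2*9^i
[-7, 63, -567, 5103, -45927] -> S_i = -7*-9^i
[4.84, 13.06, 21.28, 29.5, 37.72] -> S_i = 4.84 + 8.22*i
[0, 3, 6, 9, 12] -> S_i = 0 + 3*i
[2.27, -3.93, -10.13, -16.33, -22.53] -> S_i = 2.27 + -6.20*i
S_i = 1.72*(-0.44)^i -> [1.72, -0.76, 0.33, -0.15, 0.06]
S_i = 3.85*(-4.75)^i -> [3.85, -18.29, 86.87, -412.61, 1959.91]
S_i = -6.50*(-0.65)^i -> [-6.5, 4.23, -2.75, 1.79, -1.16]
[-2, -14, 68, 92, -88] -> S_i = Random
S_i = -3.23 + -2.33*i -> [-3.23, -5.56, -7.89, -10.22, -12.55]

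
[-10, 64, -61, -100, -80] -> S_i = Random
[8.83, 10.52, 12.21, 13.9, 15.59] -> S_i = 8.83 + 1.69*i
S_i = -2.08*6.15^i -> [-2.08, -12.79, -78.67, -483.83, -2975.53]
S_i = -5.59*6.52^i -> [-5.59, -36.45, -237.63, -1549.37, -10101.88]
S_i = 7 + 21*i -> [7, 28, 49, 70, 91]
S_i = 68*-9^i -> [68, -612, 5508, -49572, 446148]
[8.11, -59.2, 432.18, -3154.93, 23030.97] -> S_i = 8.11*(-7.30)^i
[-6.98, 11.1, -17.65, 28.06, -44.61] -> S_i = -6.98*(-1.59)^i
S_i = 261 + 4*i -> [261, 265, 269, 273, 277]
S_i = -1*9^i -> [-1, -9, -81, -729, -6561]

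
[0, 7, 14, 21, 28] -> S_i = 0 + 7*i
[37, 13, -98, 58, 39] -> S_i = Random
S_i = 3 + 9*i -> [3, 12, 21, 30, 39]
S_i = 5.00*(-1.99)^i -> [5.0, -9.95, 19.8, -39.4, 78.41]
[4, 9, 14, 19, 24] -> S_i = 4 + 5*i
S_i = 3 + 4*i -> [3, 7, 11, 15, 19]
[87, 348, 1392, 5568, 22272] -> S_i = 87*4^i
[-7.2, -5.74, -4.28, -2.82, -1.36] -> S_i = -7.20 + 1.46*i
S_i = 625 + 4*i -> [625, 629, 633, 637, 641]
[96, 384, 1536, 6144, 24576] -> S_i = 96*4^i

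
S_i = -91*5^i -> [-91, -455, -2275, -11375, -56875]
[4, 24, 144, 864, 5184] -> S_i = 4*6^i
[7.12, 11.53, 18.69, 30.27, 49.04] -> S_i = 7.12*1.62^i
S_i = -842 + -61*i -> [-842, -903, -964, -1025, -1086]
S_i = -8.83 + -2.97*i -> [-8.83, -11.8, -14.77, -17.74, -20.71]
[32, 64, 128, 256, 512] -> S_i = 32*2^i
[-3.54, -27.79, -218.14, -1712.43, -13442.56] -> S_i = -3.54*7.85^i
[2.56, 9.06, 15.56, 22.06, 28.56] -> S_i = 2.56 + 6.50*i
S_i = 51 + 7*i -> [51, 58, 65, 72, 79]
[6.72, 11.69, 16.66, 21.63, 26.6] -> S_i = 6.72 + 4.97*i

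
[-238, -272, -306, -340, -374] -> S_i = -238 + -34*i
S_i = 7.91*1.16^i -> [7.91, 9.18, 10.64, 12.35, 14.32]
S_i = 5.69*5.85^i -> [5.69, 33.29, 194.73, 1139.15, 6664.01]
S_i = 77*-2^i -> [77, -154, 308, -616, 1232]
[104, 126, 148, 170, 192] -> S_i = 104 + 22*i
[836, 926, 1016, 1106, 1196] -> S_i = 836 + 90*i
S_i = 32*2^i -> [32, 64, 128, 256, 512]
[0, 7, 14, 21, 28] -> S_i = 0 + 7*i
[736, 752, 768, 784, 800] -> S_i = 736 + 16*i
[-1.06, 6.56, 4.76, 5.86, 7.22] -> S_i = Random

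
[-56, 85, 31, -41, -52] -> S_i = Random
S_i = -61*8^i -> [-61, -488, -3904, -31232, -249856]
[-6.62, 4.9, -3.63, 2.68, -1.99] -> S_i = -6.62*(-0.74)^i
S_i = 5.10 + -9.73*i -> [5.1, -4.63, -14.36, -24.09, -33.82]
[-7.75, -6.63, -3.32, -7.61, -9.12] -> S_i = Random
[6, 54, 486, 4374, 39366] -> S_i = 6*9^i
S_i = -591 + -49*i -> [-591, -640, -689, -738, -787]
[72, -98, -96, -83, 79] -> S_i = Random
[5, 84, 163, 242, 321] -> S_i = 5 + 79*i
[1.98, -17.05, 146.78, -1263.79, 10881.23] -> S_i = 1.98*(-8.61)^i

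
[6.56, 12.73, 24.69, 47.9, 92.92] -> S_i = 6.56*1.94^i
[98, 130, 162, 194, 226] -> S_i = 98 + 32*i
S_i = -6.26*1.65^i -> [-6.26, -10.33, -17.04, -28.12, -46.4]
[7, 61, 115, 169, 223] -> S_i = 7 + 54*i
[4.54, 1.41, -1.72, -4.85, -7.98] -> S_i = 4.54 + -3.13*i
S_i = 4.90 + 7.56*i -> [4.9, 12.46, 20.02, 27.58, 35.14]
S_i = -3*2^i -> [-3, -6, -12, -24, -48]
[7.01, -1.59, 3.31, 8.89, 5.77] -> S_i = Random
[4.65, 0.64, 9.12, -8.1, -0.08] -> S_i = Random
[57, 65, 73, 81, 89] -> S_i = 57 + 8*i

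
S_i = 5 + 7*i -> [5, 12, 19, 26, 33]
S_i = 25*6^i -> [25, 150, 900, 5400, 32400]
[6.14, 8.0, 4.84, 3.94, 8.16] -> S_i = Random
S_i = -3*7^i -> [-3, -21, -147, -1029, -7203]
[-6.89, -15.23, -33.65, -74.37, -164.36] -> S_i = -6.89*2.21^i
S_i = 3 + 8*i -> [3, 11, 19, 27, 35]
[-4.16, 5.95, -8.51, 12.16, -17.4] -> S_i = -4.16*(-1.43)^i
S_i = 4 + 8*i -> [4, 12, 20, 28, 36]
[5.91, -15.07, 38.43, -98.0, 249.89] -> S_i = 5.91*(-2.55)^i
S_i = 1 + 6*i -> [1, 7, 13, 19, 25]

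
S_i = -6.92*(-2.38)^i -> [-6.92, 16.47, -39.2, 93.29, -222.03]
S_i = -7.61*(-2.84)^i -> [-7.61, 21.61, -61.38, 174.32, -495.06]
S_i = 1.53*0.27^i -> [1.53, 0.41, 0.11, 0.03, 0.01]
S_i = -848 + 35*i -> [-848, -813, -778, -743, -708]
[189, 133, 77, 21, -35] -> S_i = 189 + -56*i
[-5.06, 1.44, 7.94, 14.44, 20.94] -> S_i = -5.06 + 6.50*i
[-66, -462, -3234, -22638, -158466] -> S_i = -66*7^i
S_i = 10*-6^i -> [10, -60, 360, -2160, 12960]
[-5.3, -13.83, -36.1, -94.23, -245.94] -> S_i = -5.30*2.61^i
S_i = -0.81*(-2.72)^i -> [-0.81, 2.2, -5.99, 16.3, -44.34]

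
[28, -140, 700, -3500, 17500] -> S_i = 28*-5^i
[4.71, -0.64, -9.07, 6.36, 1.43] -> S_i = Random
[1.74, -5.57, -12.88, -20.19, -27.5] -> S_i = 1.74 + -7.31*i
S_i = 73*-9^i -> [73, -657, 5913, -53217, 478953]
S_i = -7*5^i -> [-7, -35, -175, -875, -4375]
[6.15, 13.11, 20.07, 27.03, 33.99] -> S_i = 6.15 + 6.96*i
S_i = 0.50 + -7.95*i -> [0.5, -7.45, -15.4, -23.35, -31.3]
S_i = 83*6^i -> [83, 498, 2988, 17928, 107568]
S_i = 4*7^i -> [4, 28, 196, 1372, 9604]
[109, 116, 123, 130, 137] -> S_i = 109 + 7*i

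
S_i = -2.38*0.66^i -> [-2.38, -1.57, -1.04, -0.68, -0.45]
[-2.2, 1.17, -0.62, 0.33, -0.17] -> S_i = -2.20*(-0.53)^i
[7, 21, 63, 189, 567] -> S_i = 7*3^i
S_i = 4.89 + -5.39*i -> [4.89, -0.5, -5.89, -11.28, -16.67]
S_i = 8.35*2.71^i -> [8.35, 22.63, 61.32, 166.19, 450.36]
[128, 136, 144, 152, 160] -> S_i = 128 + 8*i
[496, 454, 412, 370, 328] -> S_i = 496 + -42*i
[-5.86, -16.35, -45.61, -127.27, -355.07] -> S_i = -5.86*2.79^i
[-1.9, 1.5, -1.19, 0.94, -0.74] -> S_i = -1.90*(-0.79)^i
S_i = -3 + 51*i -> [-3, 48, 99, 150, 201]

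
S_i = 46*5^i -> [46, 230, 1150, 5750, 28750]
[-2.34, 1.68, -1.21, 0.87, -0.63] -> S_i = -2.34*(-0.72)^i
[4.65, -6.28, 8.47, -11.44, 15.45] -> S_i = 4.65*(-1.35)^i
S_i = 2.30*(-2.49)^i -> [2.3, -5.73, 14.26, -35.51, 88.41]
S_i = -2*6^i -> [-2, -12, -72, -432, -2592]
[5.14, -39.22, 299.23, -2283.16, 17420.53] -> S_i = 5.14*(-7.63)^i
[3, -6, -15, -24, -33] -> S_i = 3 + -9*i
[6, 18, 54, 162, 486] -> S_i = 6*3^i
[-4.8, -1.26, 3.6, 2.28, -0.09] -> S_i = Random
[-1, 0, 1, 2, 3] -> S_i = -1 + 1*i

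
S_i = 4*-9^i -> [4, -36, 324, -2916, 26244]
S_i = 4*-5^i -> [4, -20, 100, -500, 2500]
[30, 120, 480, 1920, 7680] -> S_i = 30*4^i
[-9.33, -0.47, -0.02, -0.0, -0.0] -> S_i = -9.33*0.05^i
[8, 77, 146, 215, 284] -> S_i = 8 + 69*i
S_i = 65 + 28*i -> [65, 93, 121, 149, 177]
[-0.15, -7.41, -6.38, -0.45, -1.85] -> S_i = Random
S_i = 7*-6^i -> [7, -42, 252, -1512, 9072]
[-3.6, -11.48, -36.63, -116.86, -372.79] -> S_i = -3.60*3.19^i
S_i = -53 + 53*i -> [-53, 0, 53, 106, 159]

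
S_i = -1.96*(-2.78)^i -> [-1.96, 5.45, -15.15, 42.11, -117.07]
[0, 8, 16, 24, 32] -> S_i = 0 + 8*i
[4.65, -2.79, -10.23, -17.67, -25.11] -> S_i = 4.65 + -7.44*i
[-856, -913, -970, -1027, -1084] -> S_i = -856 + -57*i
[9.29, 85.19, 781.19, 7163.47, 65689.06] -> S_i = 9.29*9.17^i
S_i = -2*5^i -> [-2, -10, -50, -250, -1250]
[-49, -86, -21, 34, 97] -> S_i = Random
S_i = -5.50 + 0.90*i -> [-5.5, -4.6, -3.7, -2.8, -1.9]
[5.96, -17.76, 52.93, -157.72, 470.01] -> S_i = 5.96*(-2.98)^i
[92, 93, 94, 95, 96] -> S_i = 92 + 1*i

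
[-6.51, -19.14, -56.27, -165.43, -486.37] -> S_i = -6.51*2.94^i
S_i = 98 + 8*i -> [98, 106, 114, 122, 130]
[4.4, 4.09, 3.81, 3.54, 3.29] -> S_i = 4.40*0.93^i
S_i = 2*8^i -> [2, 16, 128, 1024, 8192]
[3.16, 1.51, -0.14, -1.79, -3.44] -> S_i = 3.16 + -1.65*i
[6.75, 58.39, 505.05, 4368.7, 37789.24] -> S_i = 6.75*8.65^i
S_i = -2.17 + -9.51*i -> [-2.17, -11.68, -21.19, -30.7, -40.21]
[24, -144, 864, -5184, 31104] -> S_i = 24*-6^i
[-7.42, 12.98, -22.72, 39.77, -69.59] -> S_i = -7.42*(-1.75)^i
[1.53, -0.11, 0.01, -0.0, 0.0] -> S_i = 1.53*(-0.07)^i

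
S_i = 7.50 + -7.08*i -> [7.5, 0.42, -6.66, -13.74, -20.82]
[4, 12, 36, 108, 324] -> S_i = 4*3^i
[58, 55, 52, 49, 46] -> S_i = 58 + -3*i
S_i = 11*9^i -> [11, 99, 891, 8019, 72171]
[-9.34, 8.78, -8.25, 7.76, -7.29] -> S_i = -9.34*(-0.94)^i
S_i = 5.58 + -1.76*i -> [5.58, 3.82, 2.06, 0.3, -1.46]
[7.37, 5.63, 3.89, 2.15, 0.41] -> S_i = 7.37 + -1.74*i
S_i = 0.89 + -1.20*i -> [0.89, -0.31, -1.51, -2.71, -3.91]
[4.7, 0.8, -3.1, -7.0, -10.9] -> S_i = 4.70 + -3.90*i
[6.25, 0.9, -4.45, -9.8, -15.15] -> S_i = 6.25 + -5.35*i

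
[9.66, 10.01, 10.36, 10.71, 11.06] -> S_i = 9.66 + 0.35*i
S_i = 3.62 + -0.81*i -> [3.62, 2.81, 2.0, 1.19, 0.38]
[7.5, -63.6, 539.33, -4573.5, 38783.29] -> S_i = 7.50*(-8.48)^i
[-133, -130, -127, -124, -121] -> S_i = -133 + 3*i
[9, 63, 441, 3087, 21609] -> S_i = 9*7^i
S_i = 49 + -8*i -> [49, 41, 33, 25, 17]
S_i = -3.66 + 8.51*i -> [-3.66, 4.85, 13.36, 21.87, 30.38]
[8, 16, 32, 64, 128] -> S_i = 8*2^i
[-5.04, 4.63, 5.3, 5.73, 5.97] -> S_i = Random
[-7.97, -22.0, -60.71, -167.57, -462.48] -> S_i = -7.97*2.76^i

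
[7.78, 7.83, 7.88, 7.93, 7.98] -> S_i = 7.78 + 0.05*i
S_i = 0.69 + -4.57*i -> [0.69, -3.88, -8.45, -13.02, -17.59]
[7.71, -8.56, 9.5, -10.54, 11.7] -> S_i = 7.71*(-1.11)^i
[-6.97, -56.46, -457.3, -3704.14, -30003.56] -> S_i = -6.97*8.10^i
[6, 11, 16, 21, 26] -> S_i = 6 + 5*i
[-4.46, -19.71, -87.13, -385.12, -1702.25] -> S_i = -4.46*4.42^i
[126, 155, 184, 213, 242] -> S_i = 126 + 29*i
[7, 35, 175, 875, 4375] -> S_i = 7*5^i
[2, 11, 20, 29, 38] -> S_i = 2 + 9*i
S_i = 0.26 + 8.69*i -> [0.26, 8.95, 17.64, 26.33, 35.02]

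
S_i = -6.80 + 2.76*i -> [-6.8, -4.04, -1.28, 1.48, 4.24]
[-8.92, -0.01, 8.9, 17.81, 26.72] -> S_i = -8.92 + 8.91*i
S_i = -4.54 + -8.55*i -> [-4.54, -13.09, -21.64, -30.19, -38.74]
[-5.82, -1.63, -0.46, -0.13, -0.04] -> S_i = -5.82*0.28^i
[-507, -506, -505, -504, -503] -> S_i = -507 + 1*i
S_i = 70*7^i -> [70, 490, 3430, 24010, 168070]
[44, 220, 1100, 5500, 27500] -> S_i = 44*5^i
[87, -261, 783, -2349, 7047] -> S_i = 87*-3^i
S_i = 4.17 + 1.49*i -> [4.17, 5.66, 7.15, 8.64, 10.13]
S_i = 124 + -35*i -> [124, 89, 54, 19, -16]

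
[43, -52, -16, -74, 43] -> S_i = Random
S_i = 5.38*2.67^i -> [5.38, 14.36, 38.35, 102.4, 273.42]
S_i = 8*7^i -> [8, 56, 392, 2744, 19208]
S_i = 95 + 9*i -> [95, 104, 113, 122, 131]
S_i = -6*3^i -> [-6, -18, -54, -162, -486]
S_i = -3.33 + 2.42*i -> [-3.33, -0.91, 1.51, 3.93, 6.35]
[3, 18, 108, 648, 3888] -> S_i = 3*6^i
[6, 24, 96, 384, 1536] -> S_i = 6*4^i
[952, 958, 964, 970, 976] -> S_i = 952 + 6*i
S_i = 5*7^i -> [5, 35, 245, 1715, 12005]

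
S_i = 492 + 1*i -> [492, 493, 494, 495, 496]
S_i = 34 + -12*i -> [34, 22, 10, -2, -14]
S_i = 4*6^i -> [4, 24, 144, 864, 5184]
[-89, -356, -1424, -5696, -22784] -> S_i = -89*4^i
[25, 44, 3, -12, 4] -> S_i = Random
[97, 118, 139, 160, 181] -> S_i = 97 + 21*i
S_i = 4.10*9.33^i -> [4.1, 38.25, 356.9, 3329.88, 31067.8]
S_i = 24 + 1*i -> [24, 25, 26, 27, 28]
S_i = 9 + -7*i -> [9, 2, -5, -12, -19]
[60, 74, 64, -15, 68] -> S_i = Random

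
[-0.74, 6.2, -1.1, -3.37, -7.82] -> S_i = Random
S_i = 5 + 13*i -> [5, 18, 31, 44, 57]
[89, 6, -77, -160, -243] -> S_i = 89 + -83*i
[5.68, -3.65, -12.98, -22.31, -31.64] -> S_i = 5.68 + -9.33*i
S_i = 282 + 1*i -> [282, 283, 284, 285, 286]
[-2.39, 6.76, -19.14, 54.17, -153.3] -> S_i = -2.39*(-2.83)^i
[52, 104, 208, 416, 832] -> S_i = 52*2^i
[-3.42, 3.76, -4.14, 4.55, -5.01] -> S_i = -3.42*(-1.10)^i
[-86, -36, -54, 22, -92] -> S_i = Random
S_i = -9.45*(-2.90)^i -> [-9.45, 27.4, -79.47, 230.48, -668.38]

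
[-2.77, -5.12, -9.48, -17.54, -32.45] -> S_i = -2.77*1.85^i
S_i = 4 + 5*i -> [4, 9, 14, 19, 24]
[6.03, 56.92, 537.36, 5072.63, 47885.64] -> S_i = 6.03*9.44^i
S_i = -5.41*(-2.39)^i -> [-5.41, 12.93, -30.9, 73.86, -176.52]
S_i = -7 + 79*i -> [-7, 72, 151, 230, 309]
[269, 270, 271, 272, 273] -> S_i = 269 + 1*i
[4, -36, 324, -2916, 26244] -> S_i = 4*-9^i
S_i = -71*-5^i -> [-71, 355, -1775, 8875, -44375]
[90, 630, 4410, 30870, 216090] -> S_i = 90*7^i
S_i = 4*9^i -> [4, 36, 324, 2916, 26244]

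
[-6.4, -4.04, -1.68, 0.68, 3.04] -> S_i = -6.40 + 2.36*i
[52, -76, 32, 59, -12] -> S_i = Random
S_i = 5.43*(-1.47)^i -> [5.43, -7.98, 11.73, -17.25, 25.36]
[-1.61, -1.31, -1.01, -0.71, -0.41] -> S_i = -1.61 + 0.30*i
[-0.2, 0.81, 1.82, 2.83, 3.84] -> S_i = -0.20 + 1.01*i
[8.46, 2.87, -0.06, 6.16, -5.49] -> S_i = Random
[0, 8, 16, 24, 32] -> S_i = 0 + 8*i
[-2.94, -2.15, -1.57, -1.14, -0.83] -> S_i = -2.94*0.73^i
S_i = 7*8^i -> [7, 56, 448, 3584, 28672]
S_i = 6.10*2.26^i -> [6.1, 13.79, 31.16, 70.41, 159.13]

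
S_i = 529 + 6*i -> [529, 535, 541, 547, 553]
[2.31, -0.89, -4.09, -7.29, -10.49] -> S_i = 2.31 + -3.20*i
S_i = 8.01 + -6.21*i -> [8.01, 1.8, -4.41, -10.62, -16.83]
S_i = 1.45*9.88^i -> [1.45, 14.33, 141.54, 1398.42, 13816.43]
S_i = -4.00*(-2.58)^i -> [-4.0, 10.32, -26.63, 68.69, -177.23]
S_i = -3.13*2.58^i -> [-3.13, -8.08, -20.83, -53.75, -138.68]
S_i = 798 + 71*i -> [798, 869, 940, 1011, 1082]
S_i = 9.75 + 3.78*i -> [9.75, 13.53, 17.31, 21.09, 24.87]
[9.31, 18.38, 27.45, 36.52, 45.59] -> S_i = 9.31 + 9.07*i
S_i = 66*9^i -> [66, 594, 5346, 48114, 433026]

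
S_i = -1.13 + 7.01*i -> [-1.13, 5.88, 12.89, 19.9, 26.91]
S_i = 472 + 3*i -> [472, 475, 478, 481, 484]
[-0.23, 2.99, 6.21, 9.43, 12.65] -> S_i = -0.23 + 3.22*i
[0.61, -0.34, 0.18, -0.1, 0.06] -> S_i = 0.61*(-0.55)^i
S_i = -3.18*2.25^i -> [-3.18, -7.16, -16.1, -36.22, -81.5]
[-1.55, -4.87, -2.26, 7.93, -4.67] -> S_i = Random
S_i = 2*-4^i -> [2, -8, 32, -128, 512]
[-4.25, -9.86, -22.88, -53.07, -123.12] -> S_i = -4.25*2.32^i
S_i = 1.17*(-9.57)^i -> [1.17, -11.2, 107.15, -1025.47, 9813.72]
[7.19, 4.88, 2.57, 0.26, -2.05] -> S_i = 7.19 + -2.31*i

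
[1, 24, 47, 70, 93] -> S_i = 1 + 23*i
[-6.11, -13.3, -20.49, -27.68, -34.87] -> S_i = -6.11 + -7.19*i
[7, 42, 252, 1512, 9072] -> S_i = 7*6^i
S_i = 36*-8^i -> [36, -288, 2304, -18432, 147456]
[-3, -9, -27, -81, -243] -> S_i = -3*3^i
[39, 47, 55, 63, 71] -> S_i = 39 + 8*i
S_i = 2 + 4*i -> [2, 6, 10, 14, 18]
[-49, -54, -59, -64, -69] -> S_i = -49 + -5*i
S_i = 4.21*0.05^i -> [4.21, 0.21, 0.01, 0.0, 0.0]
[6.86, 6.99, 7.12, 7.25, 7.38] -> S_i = 6.86 + 0.13*i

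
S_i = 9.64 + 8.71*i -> [9.64, 18.35, 27.06, 35.77, 44.48]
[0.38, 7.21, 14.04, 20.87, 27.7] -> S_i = 0.38 + 6.83*i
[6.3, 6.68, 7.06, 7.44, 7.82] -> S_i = 6.30 + 0.38*i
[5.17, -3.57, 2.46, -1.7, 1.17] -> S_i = 5.17*(-0.69)^i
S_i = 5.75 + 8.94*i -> [5.75, 14.69, 23.63, 32.57, 41.51]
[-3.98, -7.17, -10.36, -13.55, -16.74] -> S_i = -3.98 + -3.19*i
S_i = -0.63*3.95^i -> [-0.63, -2.49, -9.83, -38.83, -153.37]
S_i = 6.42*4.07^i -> [6.42, 26.13, 106.35, 432.83, 1761.62]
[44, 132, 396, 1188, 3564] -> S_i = 44*3^i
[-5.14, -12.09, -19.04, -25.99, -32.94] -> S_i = -5.14 + -6.95*i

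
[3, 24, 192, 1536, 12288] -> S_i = 3*8^i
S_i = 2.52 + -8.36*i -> [2.52, -5.84, -14.2, -22.56, -30.92]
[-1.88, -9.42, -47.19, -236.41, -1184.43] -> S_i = -1.88*5.01^i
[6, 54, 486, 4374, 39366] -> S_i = 6*9^i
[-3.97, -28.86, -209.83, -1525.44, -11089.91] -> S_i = -3.97*7.27^i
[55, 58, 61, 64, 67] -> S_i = 55 + 3*i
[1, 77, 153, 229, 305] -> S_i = 1 + 76*i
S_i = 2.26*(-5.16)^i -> [2.26, -11.66, 60.17, -310.5, 1602.17]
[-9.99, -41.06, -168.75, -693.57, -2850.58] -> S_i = -9.99*4.11^i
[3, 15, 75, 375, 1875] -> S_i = 3*5^i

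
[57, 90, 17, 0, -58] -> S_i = Random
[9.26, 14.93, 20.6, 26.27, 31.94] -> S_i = 9.26 + 5.67*i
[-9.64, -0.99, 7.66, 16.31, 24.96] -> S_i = -9.64 + 8.65*i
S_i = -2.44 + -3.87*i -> [-2.44, -6.31, -10.18, -14.05, -17.92]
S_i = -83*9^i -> [-83, -747, -6723, -60507, -544563]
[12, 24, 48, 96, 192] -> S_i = 12*2^i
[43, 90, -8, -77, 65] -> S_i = Random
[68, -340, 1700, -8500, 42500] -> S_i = 68*-5^i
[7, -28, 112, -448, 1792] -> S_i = 7*-4^i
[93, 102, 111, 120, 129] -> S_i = 93 + 9*i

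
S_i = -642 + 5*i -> [-642, -637, -632, -627, -622]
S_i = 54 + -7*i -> [54, 47, 40, 33, 26]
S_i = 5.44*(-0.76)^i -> [5.44, -4.13, 3.14, -2.39, 1.81]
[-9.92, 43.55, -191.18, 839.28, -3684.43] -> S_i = -9.92*(-4.39)^i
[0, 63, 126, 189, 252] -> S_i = 0 + 63*i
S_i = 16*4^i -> [16, 64, 256, 1024, 4096]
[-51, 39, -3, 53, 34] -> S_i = Random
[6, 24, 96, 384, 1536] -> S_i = 6*4^i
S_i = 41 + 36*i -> [41, 77, 113, 149, 185]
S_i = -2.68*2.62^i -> [-2.68, -7.02, -18.4, -48.2, -126.28]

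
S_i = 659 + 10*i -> [659, 669, 679, 689, 699]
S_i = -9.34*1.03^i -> [-9.34, -9.62, -9.91, -10.21, -10.51]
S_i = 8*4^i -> [8, 32, 128, 512, 2048]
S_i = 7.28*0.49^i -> [7.28, 3.57, 1.75, 0.86, 0.42]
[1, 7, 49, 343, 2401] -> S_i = 1*7^i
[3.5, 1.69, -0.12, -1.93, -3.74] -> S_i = 3.50 + -1.81*i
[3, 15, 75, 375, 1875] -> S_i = 3*5^i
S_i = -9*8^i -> [-9, -72, -576, -4608, -36864]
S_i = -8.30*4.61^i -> [-8.3, -38.26, -176.39, -813.17, -3748.71]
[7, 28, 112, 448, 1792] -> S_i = 7*4^i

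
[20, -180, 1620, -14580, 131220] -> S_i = 20*-9^i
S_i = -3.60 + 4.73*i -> [-3.6, 1.13, 5.86, 10.59, 15.32]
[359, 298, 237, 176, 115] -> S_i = 359 + -61*i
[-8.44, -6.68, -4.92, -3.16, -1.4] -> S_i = -8.44 + 1.76*i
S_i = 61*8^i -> [61, 488, 3904, 31232, 249856]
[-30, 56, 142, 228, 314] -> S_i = -30 + 86*i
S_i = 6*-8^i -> [6, -48, 384, -3072, 24576]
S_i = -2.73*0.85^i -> [-2.73, -2.32, -1.97, -1.68, -1.43]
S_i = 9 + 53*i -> [9, 62, 115, 168, 221]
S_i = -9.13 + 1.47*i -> [-9.13, -7.66, -6.19, -4.72, -3.25]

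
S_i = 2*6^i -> [2, 12, 72, 432, 2592]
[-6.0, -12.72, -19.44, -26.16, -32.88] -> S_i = -6.00 + -6.72*i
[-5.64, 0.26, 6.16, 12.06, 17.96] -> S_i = -5.64 + 5.90*i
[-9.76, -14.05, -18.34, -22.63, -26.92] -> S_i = -9.76 + -4.29*i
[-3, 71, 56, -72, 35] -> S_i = Random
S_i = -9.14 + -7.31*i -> [-9.14, -16.45, -23.76, -31.07, -38.38]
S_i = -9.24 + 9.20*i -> [-9.24, -0.04, 9.16, 18.36, 27.56]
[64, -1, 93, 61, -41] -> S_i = Random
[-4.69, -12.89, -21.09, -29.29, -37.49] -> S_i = -4.69 + -8.20*i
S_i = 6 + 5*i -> [6, 11, 16, 21, 26]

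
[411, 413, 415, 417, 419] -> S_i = 411 + 2*i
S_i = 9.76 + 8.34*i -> [9.76, 18.1, 26.44, 34.78, 43.12]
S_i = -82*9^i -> [-82, -738, -6642, -59778, -538002]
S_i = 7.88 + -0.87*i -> [7.88, 7.01, 6.14, 5.27, 4.4]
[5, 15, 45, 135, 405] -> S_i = 5*3^i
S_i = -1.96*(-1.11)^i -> [-1.96, 2.18, -2.41, 2.68, -2.98]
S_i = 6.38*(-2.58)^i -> [6.38, -16.46, 42.47, -109.57, 282.68]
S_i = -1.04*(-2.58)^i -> [-1.04, 2.68, -6.92, 17.86, -46.08]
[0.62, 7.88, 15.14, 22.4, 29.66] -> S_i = 0.62 + 7.26*i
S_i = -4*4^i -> [-4, -16, -64, -256, -1024]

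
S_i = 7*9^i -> [7, 63, 567, 5103, 45927]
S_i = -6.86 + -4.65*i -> [-6.86, -11.51, -16.16, -20.81, -25.46]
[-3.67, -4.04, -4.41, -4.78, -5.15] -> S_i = -3.67 + -0.37*i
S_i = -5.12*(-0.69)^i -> [-5.12, 3.53, -2.44, 1.68, -1.16]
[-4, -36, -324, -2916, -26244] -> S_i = -4*9^i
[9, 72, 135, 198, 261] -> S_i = 9 + 63*i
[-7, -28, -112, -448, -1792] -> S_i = -7*4^i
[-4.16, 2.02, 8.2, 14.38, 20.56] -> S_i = -4.16 + 6.18*i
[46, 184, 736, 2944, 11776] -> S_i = 46*4^i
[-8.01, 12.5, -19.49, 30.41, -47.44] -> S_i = -8.01*(-1.56)^i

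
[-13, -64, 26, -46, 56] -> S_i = Random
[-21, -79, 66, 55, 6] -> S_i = Random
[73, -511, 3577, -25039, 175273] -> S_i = 73*-7^i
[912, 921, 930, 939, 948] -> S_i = 912 + 9*i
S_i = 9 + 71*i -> [9, 80, 151, 222, 293]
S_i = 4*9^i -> [4, 36, 324, 2916, 26244]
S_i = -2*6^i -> [-2, -12, -72, -432, -2592]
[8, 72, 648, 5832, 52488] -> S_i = 8*9^i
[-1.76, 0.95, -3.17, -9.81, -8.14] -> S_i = Random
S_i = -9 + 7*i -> [-9, -2, 5, 12, 19]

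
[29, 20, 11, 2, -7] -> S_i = 29 + -9*i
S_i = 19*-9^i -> [19, -171, 1539, -13851, 124659]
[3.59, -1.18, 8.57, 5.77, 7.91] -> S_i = Random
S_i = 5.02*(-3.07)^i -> [5.02, -15.41, 47.31, -145.25, 445.92]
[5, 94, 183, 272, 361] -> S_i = 5 + 89*i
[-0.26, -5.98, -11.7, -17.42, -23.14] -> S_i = -0.26 + -5.72*i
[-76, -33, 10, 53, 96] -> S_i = -76 + 43*i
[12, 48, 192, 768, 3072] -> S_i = 12*4^i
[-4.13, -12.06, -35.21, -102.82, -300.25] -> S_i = -4.13*2.92^i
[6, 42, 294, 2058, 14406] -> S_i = 6*7^i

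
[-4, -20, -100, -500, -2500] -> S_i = -4*5^i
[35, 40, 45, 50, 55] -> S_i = 35 + 5*i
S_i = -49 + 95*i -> [-49, 46, 141, 236, 331]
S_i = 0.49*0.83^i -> [0.49, 0.41, 0.34, 0.28, 0.23]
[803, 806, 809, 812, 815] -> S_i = 803 + 3*i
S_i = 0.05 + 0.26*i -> [0.05, 0.31, 0.57, 0.83, 1.09]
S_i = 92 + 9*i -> [92, 101, 110, 119, 128]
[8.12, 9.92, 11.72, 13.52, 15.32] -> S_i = 8.12 + 1.80*i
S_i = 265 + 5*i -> [265, 270, 275, 280, 285]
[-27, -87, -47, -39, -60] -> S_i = Random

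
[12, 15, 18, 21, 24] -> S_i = 12 + 3*i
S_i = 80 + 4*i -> [80, 84, 88, 92, 96]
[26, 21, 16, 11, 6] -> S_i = 26 + -5*i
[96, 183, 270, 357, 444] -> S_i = 96 + 87*i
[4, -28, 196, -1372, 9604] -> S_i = 4*-7^i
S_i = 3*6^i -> [3, 18, 108, 648, 3888]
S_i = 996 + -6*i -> [996, 990, 984, 978, 972]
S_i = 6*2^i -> [6, 12, 24, 48, 96]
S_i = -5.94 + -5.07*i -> [-5.94, -11.01, -16.08, -21.15, -26.22]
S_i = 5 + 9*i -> [5, 14, 23, 32, 41]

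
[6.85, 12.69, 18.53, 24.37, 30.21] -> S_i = 6.85 + 5.84*i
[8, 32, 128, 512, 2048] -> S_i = 8*4^i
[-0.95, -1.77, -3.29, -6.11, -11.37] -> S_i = -0.95*1.86^i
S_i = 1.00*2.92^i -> [1.0, 2.92, 8.53, 24.9, 72.7]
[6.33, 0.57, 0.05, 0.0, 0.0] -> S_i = 6.33*0.09^i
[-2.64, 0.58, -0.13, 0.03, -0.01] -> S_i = -2.64*(-0.22)^i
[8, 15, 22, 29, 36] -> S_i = 8 + 7*i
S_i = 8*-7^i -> [8, -56, 392, -2744, 19208]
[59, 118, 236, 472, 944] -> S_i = 59*2^i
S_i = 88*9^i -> [88, 792, 7128, 64152, 577368]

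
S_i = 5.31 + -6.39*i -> [5.31, -1.08, -7.47, -13.86, -20.25]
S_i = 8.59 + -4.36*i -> [8.59, 4.23, -0.13, -4.49, -8.85]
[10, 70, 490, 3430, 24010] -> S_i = 10*7^i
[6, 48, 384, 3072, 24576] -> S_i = 6*8^i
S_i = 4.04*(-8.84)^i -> [4.04, -35.71, 315.71, -2790.86, 24671.21]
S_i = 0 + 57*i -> [0, 57, 114, 171, 228]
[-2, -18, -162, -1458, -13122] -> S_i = -2*9^i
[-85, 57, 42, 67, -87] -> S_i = Random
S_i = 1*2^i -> [1, 2, 4, 8, 16]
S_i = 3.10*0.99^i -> [3.1, 3.07, 3.04, 3.01, 2.98]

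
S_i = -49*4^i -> [-49, -196, -784, -3136, -12544]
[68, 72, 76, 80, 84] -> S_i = 68 + 4*i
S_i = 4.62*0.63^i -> [4.62, 2.91, 1.83, 1.16, 0.73]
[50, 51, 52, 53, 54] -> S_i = 50 + 1*i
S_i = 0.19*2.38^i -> [0.19, 0.45, 1.08, 2.56, 6.1]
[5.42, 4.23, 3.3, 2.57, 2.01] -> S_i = 5.42*0.78^i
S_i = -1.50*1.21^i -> [-1.5, -1.82, -2.2, -2.66, -3.22]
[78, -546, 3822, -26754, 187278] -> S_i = 78*-7^i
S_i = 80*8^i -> [80, 640, 5120, 40960, 327680]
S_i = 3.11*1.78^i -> [3.11, 5.54, 9.85, 17.54, 31.22]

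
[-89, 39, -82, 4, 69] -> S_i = Random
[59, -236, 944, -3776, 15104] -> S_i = 59*-4^i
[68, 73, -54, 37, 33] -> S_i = Random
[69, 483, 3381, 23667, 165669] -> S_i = 69*7^i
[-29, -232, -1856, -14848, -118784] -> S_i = -29*8^i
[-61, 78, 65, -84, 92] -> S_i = Random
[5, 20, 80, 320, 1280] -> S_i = 5*4^i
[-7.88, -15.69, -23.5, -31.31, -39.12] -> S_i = -7.88 + -7.81*i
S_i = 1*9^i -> [1, 9, 81, 729, 6561]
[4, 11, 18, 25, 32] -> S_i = 4 + 7*i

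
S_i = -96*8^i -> [-96, -768, -6144, -49152, -393216]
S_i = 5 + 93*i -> [5, 98, 191, 284, 377]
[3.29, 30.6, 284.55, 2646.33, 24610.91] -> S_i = 3.29*9.30^i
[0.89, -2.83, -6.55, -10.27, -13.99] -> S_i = 0.89 + -3.72*i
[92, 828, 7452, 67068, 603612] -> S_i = 92*9^i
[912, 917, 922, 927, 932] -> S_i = 912 + 5*i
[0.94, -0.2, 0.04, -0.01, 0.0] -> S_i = 0.94*(-0.21)^i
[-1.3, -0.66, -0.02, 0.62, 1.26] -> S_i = -1.30 + 0.64*i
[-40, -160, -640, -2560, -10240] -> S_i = -40*4^i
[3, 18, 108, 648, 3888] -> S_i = 3*6^i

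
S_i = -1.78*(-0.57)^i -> [-1.78, 1.01, -0.58, 0.33, -0.19]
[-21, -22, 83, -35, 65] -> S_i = Random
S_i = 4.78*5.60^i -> [4.78, 26.77, 149.9, 839.44, 4700.89]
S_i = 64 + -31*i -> [64, 33, 2, -29, -60]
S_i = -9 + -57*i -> [-9, -66, -123, -180, -237]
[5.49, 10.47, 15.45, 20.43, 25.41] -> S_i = 5.49 + 4.98*i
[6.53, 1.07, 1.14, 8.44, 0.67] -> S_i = Random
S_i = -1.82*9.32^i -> [-1.82, -16.96, -158.09, -1473.39, -13732.04]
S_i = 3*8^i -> [3, 24, 192, 1536, 12288]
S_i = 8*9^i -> [8, 72, 648, 5832, 52488]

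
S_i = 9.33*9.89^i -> [9.33, 92.27, 912.59, 9025.48, 89262.04]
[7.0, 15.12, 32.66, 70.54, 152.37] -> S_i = 7.00*2.16^i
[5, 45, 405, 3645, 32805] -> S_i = 5*9^i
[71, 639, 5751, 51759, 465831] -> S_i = 71*9^i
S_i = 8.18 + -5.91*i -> [8.18, 2.27, -3.64, -9.55, -15.46]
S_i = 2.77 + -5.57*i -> [2.77, -2.8, -8.37, -13.94, -19.51]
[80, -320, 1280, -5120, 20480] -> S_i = 80*-4^i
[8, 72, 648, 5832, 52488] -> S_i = 8*9^i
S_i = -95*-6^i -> [-95, 570, -3420, 20520, -123120]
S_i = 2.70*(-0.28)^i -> [2.7, -0.76, 0.21, -0.06, 0.02]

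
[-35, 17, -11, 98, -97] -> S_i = Random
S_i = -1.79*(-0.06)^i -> [-1.79, 0.11, -0.01, 0.0, -0.0]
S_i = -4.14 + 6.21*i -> [-4.14, 2.07, 8.28, 14.49, 20.7]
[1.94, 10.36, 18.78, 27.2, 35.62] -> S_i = 1.94 + 8.42*i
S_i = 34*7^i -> [34, 238, 1666, 11662, 81634]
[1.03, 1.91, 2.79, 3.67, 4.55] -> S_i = 1.03 + 0.88*i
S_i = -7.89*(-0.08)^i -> [-7.89, 0.63, -0.05, 0.0, -0.0]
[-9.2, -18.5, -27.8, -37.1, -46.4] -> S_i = -9.20 + -9.30*i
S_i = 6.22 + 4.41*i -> [6.22, 10.63, 15.04, 19.45, 23.86]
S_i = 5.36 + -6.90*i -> [5.36, -1.54, -8.44, -15.34, -22.24]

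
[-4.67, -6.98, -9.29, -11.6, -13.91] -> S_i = -4.67 + -2.31*i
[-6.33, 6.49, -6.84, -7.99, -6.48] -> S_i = Random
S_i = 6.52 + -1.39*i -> [6.52, 5.13, 3.74, 2.35, 0.96]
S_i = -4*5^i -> [-4, -20, -100, -500, -2500]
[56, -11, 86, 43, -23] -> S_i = Random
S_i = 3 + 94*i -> [3, 97, 191, 285, 379]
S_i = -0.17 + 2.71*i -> [-0.17, 2.54, 5.25, 7.96, 10.67]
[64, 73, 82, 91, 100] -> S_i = 64 + 9*i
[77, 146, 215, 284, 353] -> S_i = 77 + 69*i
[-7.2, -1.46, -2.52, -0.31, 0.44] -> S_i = Random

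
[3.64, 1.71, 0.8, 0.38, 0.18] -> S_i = 3.64*0.47^i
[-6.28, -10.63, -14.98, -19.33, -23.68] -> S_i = -6.28 + -4.35*i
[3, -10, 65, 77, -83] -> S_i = Random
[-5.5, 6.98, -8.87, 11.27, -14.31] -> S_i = -5.50*(-1.27)^i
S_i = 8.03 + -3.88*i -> [8.03, 4.15, 0.27, -3.61, -7.49]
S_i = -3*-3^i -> [-3, 9, -27, 81, -243]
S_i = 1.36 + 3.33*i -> [1.36, 4.69, 8.02, 11.35, 14.68]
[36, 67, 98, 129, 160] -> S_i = 36 + 31*i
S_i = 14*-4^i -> [14, -56, 224, -896, 3584]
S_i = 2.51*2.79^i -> [2.51, 7.0, 19.54, 54.51, 152.09]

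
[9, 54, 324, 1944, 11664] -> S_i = 9*6^i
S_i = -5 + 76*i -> [-5, 71, 147, 223, 299]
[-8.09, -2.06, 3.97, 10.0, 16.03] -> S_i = -8.09 + 6.03*i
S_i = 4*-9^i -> [4, -36, 324, -2916, 26244]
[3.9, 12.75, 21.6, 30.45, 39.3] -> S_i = 3.90 + 8.85*i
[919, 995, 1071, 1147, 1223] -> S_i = 919 + 76*i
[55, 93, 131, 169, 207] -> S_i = 55 + 38*i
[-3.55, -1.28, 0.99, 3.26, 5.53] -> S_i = -3.55 + 2.27*i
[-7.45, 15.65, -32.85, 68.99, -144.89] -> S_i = -7.45*(-2.10)^i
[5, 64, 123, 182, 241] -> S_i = 5 + 59*i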